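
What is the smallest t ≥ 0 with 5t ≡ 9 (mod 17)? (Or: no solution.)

gcd(17, 5):
  17 = 3·5 + 2
  5 = 2·2 + 1
  2 = 2·1
so gcd(17, 5) = 1.
1 divides 9, so solutions exist.
Back-substitute for Bézout coefficients:
  1 = 5 - 2·2
  ... = 5·(7) + 17·(-2)
So 5·(7) ≡ 1 (mod 17); multiply by 9: t ≡ 63 (mod 17).
Smallest nonnegative: t = 63 mod 17 = 12.

12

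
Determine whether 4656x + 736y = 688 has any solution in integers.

gcd(4656, 736) = 16  (4656 = 6*736 + 240, 736 = 3*240 + 16, 240 = 15*16).
16 divides 688, so integer solutions exist.

yes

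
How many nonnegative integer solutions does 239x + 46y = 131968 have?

12

gcd(239, 46):
  239 = 5·46 + 9
  46 = 5·9 + 1
  9 = 9·1
so gcd(239, 46) = 1.
Back-substitute for Bézout coefficients:
  1 = 46 - 5·9
  ... = 239·(-5) + 46·(26)
Scale by 131968: one solution is (-659840, 3431168). Reduce x mod 46: (30, 2713).
General: x = 30 + 46t, y = 2713 - 239t.
x ≥ 0 ⇒ t ≥ 0; y ≥ 0 ⇒ t ≤ 11. So t ∈ [0, 11]: 12 solutions.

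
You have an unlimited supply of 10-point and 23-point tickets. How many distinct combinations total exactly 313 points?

2

Need nonnegative integers with 10j + 23k = 313.
gcd(10, 23) = 1, and 10·(7) + 23·(-3) = 1.
So (j₀, k₀) = (2191, -939); general j = 2191 + 23t, k = -939 - 10t.
j ≥ 0 ⇒ t ≥ -95; k ≥ 0 ⇒ t ≤ -94. That's 2 values of t.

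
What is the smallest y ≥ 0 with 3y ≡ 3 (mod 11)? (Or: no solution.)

1

gcd(11, 3) = 1.
1 divides 3, so solutions exist.
By Bézout, 3*(4) + 11*(-1) = 1.
So 3*(4) ≡ 1 (mod 11); multiply by 3: y ≡ 12 (mod 11).
Smallest nonnegative: y = 12 mod 11 = 1.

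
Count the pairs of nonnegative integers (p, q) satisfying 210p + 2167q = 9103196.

gcd(2167, 210):
  2167 = 10·210 + 67
  210 = 3·67 + 9
  67 = 7·9 + 4
  9 = 2·4 + 1
  4 = 4·1
so gcd(2167, 210) = 1.
Back-substitute for Bézout coefficients:
  1 = 9 - 2·4
  ... = 210·(485) + 2167·(-47)
Scale by 9103196: one solution is (4415050060, -427850212). Reduce p mod 2167: (2093, 3998).
General: p = 2093 + 2167t, q = 3998 - 210t.
p ≥ 0 ⇒ t ≥ 0; q ≥ 0 ⇒ t ≤ 19. So t ∈ [0, 19]: 20 solutions.

20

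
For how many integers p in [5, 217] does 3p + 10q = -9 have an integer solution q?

22

gcd(10, 3):
  10 = 3·3 + 1
  3 = 3·1
so gcd(10, 3) = 1.
Back-substitute for Bézout coefficients:
  1 = 10 - 3·3
  ... = 3·(-3) + 10·(1)
Scale by -9: particular solution (27, -9); reduce p mod 10: (7, -3).
General solution: p = 7 + 10t, q = -3 - 3t for integer t.
5 ≤ 7 + 10t ≤ 217 gives t ∈ [0, 21], which is 22 values.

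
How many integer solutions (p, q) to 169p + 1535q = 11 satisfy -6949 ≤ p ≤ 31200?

gcd(1535, 169):
  1535 = 9×169 + 14
  169 = 12×14 + 1
  14 = 14×1
so gcd(1535, 169) = 1.
Back-substitute for Bézout coefficients:
  1 = 169 - 12×14
  ... = 169×(109) + 1535×(-12)
Scale by 11: particular solution (1199, -132); reduce p mod 1535: (1199, -132).
General solution: p = 1199 + 1535t, q = -132 - 169t for integer t.
-6949 ≤ 1199 + 1535t ≤ 31200 gives t ∈ [-5, 19], which is 25 values.

25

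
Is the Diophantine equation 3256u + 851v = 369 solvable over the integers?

no

gcd(3256, 851) = 37  (3256 = 3·851 + 703, 851 = 1·703 + 148, 703 = 4·148 + 111, 148 = 1·111 + 37, 111 = 3·37).
37 does not divide 369 (remainder 36), so no integer solutions.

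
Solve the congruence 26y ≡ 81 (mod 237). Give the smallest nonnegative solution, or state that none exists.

231

gcd(237, 26):
  237 = 9·26 + 3
  26 = 8·3 + 2
  3 = 1·2 + 1
  2 = 2·1
so gcd(237, 26) = 1.
1 divides 81, so solutions exist.
Back-substitute for Bézout coefficients:
  1 = 3 - 1·2
  ... = 26·(-82) + 237·(9)
So 26·(-82) ≡ 1 (mod 237); multiply by 81: y ≡ -6642 (mod 237).
Smallest nonnegative: y = -6642 mod 237 = 231.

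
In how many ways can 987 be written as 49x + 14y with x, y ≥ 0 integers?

gcd(49, 14) = 7  (49 = 3×14 + 7, 14 = 2×7).
Back-substituting, 49×(1) + 14×(-3) = 7.
Scale by 141: one solution is (141, -423). Reduce x mod 2: (1, 67).
General: x = 1 + 2t, y = 67 - 7t.
x ≥ 0 ⇒ t ≥ 0; y ≥ 0 ⇒ t ≤ 9. So t ∈ [0, 9]: 10 solutions.

10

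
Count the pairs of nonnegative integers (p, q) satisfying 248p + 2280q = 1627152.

23

gcd(2280, 248) = 8.
By Bézout, 248*(46) + 2280*(-5) = 8.
One solution: (144, 698).
General: p = 144 + 285t, q = 698 - 31t.
p ≥ 0 ⇒ t ≥ 0; q ≥ 0 ⇒ t ≤ 22. So t ∈ [0, 22]: 23 solutions.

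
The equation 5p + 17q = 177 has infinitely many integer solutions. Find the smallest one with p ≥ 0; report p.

gcd(17, 5) = 1.
1 divides 177, so solutions exist.
By Bézout, 5·(7) + 17·(-2) = 1.
Scale by 177/1 = 177: (p₀, q₀) = (1239, -354).
General solution: p = 1239 + 17t, q = -354 - 5t for integer t.
p ≥ 0: smallest is 1239 mod 17 = 15 (at t = -72), with q = 6.

15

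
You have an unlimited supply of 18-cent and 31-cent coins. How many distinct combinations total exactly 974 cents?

1

Need nonnegative integers with 18j + 31k = 974.
gcd(18, 31) = 1, and 18·(-12) + 31·(7) = 1.
So (j₀, k₀) = (-11688, 6818); general j = -11688 + 31t, k = 6818 - 18t.
j ≥ 0 ⇒ t ≥ 378; k ≥ 0 ⇒ t ≤ 378. That's 1 value of t.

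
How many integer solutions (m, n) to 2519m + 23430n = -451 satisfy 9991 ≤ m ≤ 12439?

1

gcd(23430, 2519) = 11  (23430 = 9*2519 + 759, 2519 = 3*759 + 242, 759 = 3*242 + 33, 242 = 7*33 + 11, 33 = 3*11).
Back-substituting, 2519*(679) + 23430*(-73) = 11.
Scale by -41: particular solution (-27839, 2993); reduce m mod 2130: (1981, -213).
General solution: m = 1981 + 2130t, n = -213 - 229t for integer t.
9991 ≤ 1981 + 2130t ≤ 12439 gives t ∈ [4, 4], which is 1 value.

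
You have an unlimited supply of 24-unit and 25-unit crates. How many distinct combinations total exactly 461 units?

1

Need nonnegative integers with 24j + 25k = 461.
gcd(24, 25) = 1, and 24·(-1) + 25·(1) = 1.
So (j₀, k₀) = (-461, 461); general j = -461 + 25t, k = 461 - 24t.
j ≥ 0 ⇒ t ≥ 19; k ≥ 0 ⇒ t ≤ 19. That's 1 value of t.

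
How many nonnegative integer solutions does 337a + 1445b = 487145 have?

1

gcd(1445, 337) = 1  (1445 = 4×337 + 97, 337 = 3×97 + 46, 97 = 2×46 + 5, 46 = 9×5 + 1, 5 = 5×1).
Back-substituting, 337×(283) + 1445×(-66) = 1.
Scale by 487145: one solution is (137862035, -32151570). Reduce a mod 1445: (365, 252).
General: a = 365 + 1445t, b = 252 - 337t.
a ≥ 0 ⇒ t ≥ 0; b ≥ 0 ⇒ t ≤ 0. So t ∈ [0, 0]: 1 solution.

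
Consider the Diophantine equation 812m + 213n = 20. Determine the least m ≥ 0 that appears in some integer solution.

106

gcd(812, 213):
  812 = 3*213 + 173
  213 = 1*173 + 40
  173 = 4*40 + 13
  40 = 3*13 + 1
  13 = 13*1
so gcd(812, 213) = 1.
1 divides 20, so solutions exist.
Back-substitute for Bézout coefficients:
  1 = 40 - 3*13
  ... = 812*(-16) + 213*(61)
Scale by 20/1 = 20: (m₀, n₀) = (-320, 1220).
General solution: m = -320 + 213t, n = 1220 - 812t for integer t.
m ≥ 0: smallest is -320 mod 213 = 106 (at t = 2), with n = -404.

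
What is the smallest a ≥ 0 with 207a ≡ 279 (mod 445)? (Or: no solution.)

gcd(445, 207):
  445 = 2*207 + 31
  207 = 6*31 + 21
  31 = 1*21 + 10
  21 = 2*10 + 1
  10 = 10*1
so gcd(445, 207) = 1.
1 divides 279, so solutions exist.
Back-substitute for Bézout coefficients:
  1 = 21 - 2*10
  ... = 207*(43) + 445*(-20)
So 207*(43) ≡ 1 (mod 445); multiply by 279: a ≡ 11997 (mod 445).
Smallest nonnegative: a = 11997 mod 445 = 427.

427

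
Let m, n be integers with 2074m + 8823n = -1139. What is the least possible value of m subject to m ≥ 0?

gcd(8823, 2074):
  8823 = 4·2074 + 527
  2074 = 3·527 + 493
  527 = 1·493 + 34
  493 = 14·34 + 17
  34 = 2·17
so gcd(8823, 2074) = 17.
17 divides -1139, so solutions exist.
Back-substitute for Bézout coefficients:
  17 = 493 - 14·34
  ... = 2074·(251) + 8823·(-59)
Scale by -1139/17 = -67: (m₀, n₀) = (-16817, 3953).
General solution: m = -16817 + 519t, n = 3953 - 122t for integer t.
m ≥ 0: smallest is -16817 mod 519 = 310 (at t = 33), with n = -73.

310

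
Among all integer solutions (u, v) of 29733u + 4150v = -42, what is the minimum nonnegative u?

gcd(29733, 4150) = 1.
1 divides -42, so solutions exist.
By Bézout, 29733*(1197) + 4150*(-8576) = 1.
Scale by -42/1 = -42: (u₀, v₀) = (-50274, 360192).
General solution: u = -50274 + 4150t, v = 360192 - 29733t for integer t.
u ≥ 0: smallest is -50274 mod 4150 = 3676 (at t = 13), with v = -26337.

3676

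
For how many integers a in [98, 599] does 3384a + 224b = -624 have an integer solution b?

gcd(3384, 224):
  3384 = 15*224 + 24
  224 = 9*24 + 8
  24 = 3*8
so gcd(3384, 224) = 8.
Back-substitute for Bézout coefficients:
  8 = 224 - 9*24
  ... = 3384*(-9) + 224*(136)
Scale by -78: particular solution (702, -10608); reduce a mod 28: (2, -33).
General solution: a = 2 + 28t, b = -33 - 423t for integer t.
98 ≤ 2 + 28t ≤ 599 gives t ∈ [4, 21], which is 18 values.

18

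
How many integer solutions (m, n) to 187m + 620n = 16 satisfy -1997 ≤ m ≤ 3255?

8

gcd(620, 187):
  620 = 3·187 + 59
  187 = 3·59 + 10
  59 = 5·10 + 9
  10 = 1·9 + 1
  9 = 9·1
so gcd(620, 187) = 1.
Back-substitute for Bézout coefficients:
  1 = 10 - 1·9
  ... = 187·(63) + 620·(-19)
Scale by 16: particular solution (1008, -304); reduce m mod 620: (388, -117).
General solution: m = 388 + 620t, n = -117 - 187t for integer t.
-1997 ≤ 388 + 620t ≤ 3255 gives t ∈ [-3, 4], which is 8 values.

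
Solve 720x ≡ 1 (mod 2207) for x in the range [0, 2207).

1033

gcd(2207, 720):
  2207 = 3×720 + 47
  720 = 15×47 + 15
  47 = 3×15 + 2
  15 = 7×2 + 1
  2 = 2×1
so gcd(2207, 720) = 1.
Back-substitute for Bézout coefficients:
  1 = 15 - 7×2
  ... = 720×(1033) + 2207×(-337)
So 720×1033 ≡ 1 (mod 2207), and 1033 mod 2207 = 1033.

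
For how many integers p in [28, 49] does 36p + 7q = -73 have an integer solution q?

3

gcd(36, 7) = 1.
By Bézout, 36*(1) + 7*(-5) = 1.
Particular solution: (4, -31).
General solution: p = 4 + 7t, q = -31 - 36t for integer t.
28 ≤ 4 + 7t ≤ 49 gives t ∈ [4, 6], which is 3 values.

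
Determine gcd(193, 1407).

1

gcd(1407, 193):
  1407 = 7×193 + 56
  193 = 3×56 + 25
  56 = 2×25 + 6
  25 = 4×6 + 1
  6 = 6×1
so gcd(1407, 193) = 1.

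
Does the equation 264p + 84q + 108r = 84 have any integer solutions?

gcd(264, 84) = 12  (264 = 3×84 + 12, 84 = 7×12).
gcd(12, 108) = 12.
12 divides 84, so integer solutions exist.

yes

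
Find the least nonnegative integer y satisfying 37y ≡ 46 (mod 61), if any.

54

gcd(61, 37):
  61 = 1*37 + 24
  37 = 1*24 + 13
  24 = 1*13 + 11
  13 = 1*11 + 2
  11 = 5*2 + 1
  2 = 2*1
so gcd(61, 37) = 1.
1 divides 46, so solutions exist.
Back-substitute for Bézout coefficients:
  1 = 11 - 5*2
  ... = 37*(-28) + 61*(17)
So 37*(-28) ≡ 1 (mod 61); multiply by 46: y ≡ -1288 (mod 61).
Smallest nonnegative: y = -1288 mod 61 = 54.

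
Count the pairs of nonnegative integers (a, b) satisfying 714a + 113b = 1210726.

15

gcd(714, 113) = 1  (714 = 6·113 + 36, 113 = 3·36 + 5, 36 = 7·5 + 1, 5 = 5·1).
Back-substituting, 714·(22) + 113·(-139) = 1.
Scale by 1210726: one solution is (26635972, -168290914). Reduce a mod 113: (64, 10310).
General: a = 64 + 113t, b = 10310 - 714t.
a ≥ 0 ⇒ t ≥ 0; b ≥ 0 ⇒ t ≤ 14. So t ∈ [0, 14]: 15 solutions.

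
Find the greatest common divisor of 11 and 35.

1

gcd(35, 11):
  35 = 3·11 + 2
  11 = 5·2 + 1
  2 = 2·1
so gcd(35, 11) = 1.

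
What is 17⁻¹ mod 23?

19

gcd(23, 17) = 1.
By Bézout, 17·(-4) + 23·(3) = 1.
So 17·-4 ≡ 1 (mod 23), and -4 mod 23 = 19.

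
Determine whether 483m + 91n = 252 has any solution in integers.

yes

gcd(483, 91) = 7  (483 = 5×91 + 28, 91 = 3×28 + 7, 28 = 4×7).
7 divides 252, so integer solutions exist.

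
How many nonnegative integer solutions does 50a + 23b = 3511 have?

gcd(50, 23):
  50 = 2·23 + 4
  23 = 5·4 + 3
  4 = 1·3 + 1
  3 = 3·1
so gcd(50, 23) = 1.
Back-substitute for Bézout coefficients:
  1 = 4 - 1·3
  ... = 50·(6) + 23·(-13)
Scale by 3511: one solution is (21066, -45643). Reduce a mod 23: (21, 107).
General: a = 21 + 23t, b = 107 - 50t.
a ≥ 0 ⇒ t ≥ 0; b ≥ 0 ⇒ t ≤ 2. So t ∈ [0, 2]: 3 solutions.

3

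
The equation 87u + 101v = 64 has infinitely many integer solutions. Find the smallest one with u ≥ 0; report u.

gcd(101, 87) = 1.
1 divides 64, so solutions exist.
By Bézout, 87×(36) + 101×(-31) = 1.
Scale by 64/1 = 64: (u₀, v₀) = (2304, -1984).
General solution: u = 2304 + 101t, v = -1984 - 87t for integer t.
u ≥ 0: smallest is 2304 mod 101 = 82 (at t = -22), with v = -70.

82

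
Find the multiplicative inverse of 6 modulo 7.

gcd(7, 6):
  7 = 1*6 + 1
  6 = 6*1
so gcd(7, 6) = 1.
Back-substitute for Bézout coefficients:
  1 = 7 - 1*6
  ... = 6*(-1) + 7*(1)
So 6*-1 ≡ 1 (mod 7), and -1 mod 7 = 6.

6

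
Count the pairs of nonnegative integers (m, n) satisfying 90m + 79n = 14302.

2

gcd(90, 79) = 1.
By Bézout, 90*(36) + 79*(-41) = 1.
One solution: (29, 148).
General: m = 29 + 79t, n = 148 - 90t.
m ≥ 0 ⇒ t ≥ 0; n ≥ 0 ⇒ t ≤ 1. So t ∈ [0, 1]: 2 solutions.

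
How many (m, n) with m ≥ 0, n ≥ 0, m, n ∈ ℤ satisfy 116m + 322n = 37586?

gcd(322, 116) = 2  (322 = 2·116 + 90, 116 = 1·90 + 26, 90 = 3·26 + 12, 26 = 2·12 + 2, 12 = 6·2).
Back-substituting, 116·(25) + 322·(-9) = 2.
Scale by 18793: one solution is (469825, -169137). Reduce m mod 161: (27, 107).
General: m = 27 + 161t, n = 107 - 58t.
m ≥ 0 ⇒ t ≥ 0; n ≥ 0 ⇒ t ≤ 1. So t ∈ [0, 1]: 2 solutions.

2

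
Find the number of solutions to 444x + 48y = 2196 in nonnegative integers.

gcd(444, 48):
  444 = 9·48 + 12
  48 = 4·12
so gcd(444, 48) = 12.
Back-substitute for Bézout coefficients:
  12 = 444 - 9·48
  ... = 444·(1) + 48·(-9)
Scale by 183: one solution is (183, -1647). Reduce x mod 4: (3, 18).
General: x = 3 + 4t, y = 18 - 37t.
x ≥ 0 ⇒ t ≥ 0; y ≥ 0 ⇒ t ≤ 0. So t ∈ [0, 0]: 1 solution.

1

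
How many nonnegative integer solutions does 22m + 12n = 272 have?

gcd(22, 12):
  22 = 1*12 + 10
  12 = 1*10 + 2
  10 = 5*2
so gcd(22, 12) = 2.
Back-substitute for Bézout coefficients:
  2 = 12 - 1*10
  ... = 22*(-1) + 12*(2)
Scale by 136: one solution is (-136, 272). Reduce m mod 6: (2, 19).
General: m = 2 + 6t, n = 19 - 11t.
m ≥ 0 ⇒ t ≥ 0; n ≥ 0 ⇒ t ≤ 1. So t ∈ [0, 1]: 2 solutions.

2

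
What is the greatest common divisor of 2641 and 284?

gcd(2641, 284):
  2641 = 9·284 + 85
  284 = 3·85 + 29
  85 = 2·29 + 27
  29 = 1·27 + 2
  27 = 13·2 + 1
  2 = 2·1
so gcd(2641, 284) = 1.

1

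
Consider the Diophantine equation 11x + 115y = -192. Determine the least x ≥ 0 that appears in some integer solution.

108

gcd(115, 11):
  115 = 10×11 + 5
  11 = 2×5 + 1
  5 = 5×1
so gcd(115, 11) = 1.
1 divides -192, so solutions exist.
Back-substitute for Bézout coefficients:
  1 = 11 - 2×5
  ... = 11×(21) + 115×(-2)
Scale by -192/1 = -192: (x₀, y₀) = (-4032, 384).
General solution: x = -4032 + 115t, y = 384 - 11t for integer t.
x ≥ 0: smallest is -4032 mod 115 = 108 (at t = 36), with y = -12.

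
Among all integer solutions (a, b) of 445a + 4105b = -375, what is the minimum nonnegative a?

239

gcd(4105, 445) = 5  (4105 = 9·445 + 100, 445 = 4·100 + 45, 100 = 2·45 + 10, 45 = 4·10 + 5, 10 = 2·5).
5 divides -375, so solutions exist.
Back-substituting, 445·(369) + 4105·(-40) = 5.
Scale by -375/5 = -75: (a₀, b₀) = (-27675, 3000).
General solution: a = -27675 + 821t, b = 3000 - 89t for integer t.
a ≥ 0: smallest is -27675 mod 821 = 239 (at t = 34), with b = -26.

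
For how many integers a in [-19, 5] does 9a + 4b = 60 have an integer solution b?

gcd(9, 4) = 1  (9 = 2*4 + 1, 4 = 4*1).
Back-substituting, 9*(1) + 4*(-2) = 1.
Scale by 60: particular solution (60, -120); reduce a mod 4: (0, 15).
General solution: a = 0 + 4t, b = 15 - 9t for integer t.
-19 ≤ 0 + 4t ≤ 5 gives t ∈ [-4, 1], which is 6 values.

6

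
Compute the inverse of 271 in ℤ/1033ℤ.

709

gcd(1033, 271) = 1  (1033 = 3×271 + 220, 271 = 1×220 + 51, 220 = 4×51 + 16, 51 = 3×16 + 3, 16 = 5×3 + 1, 3 = 3×1).
Back-substituting, 271×(-324) + 1033×(85) = 1.
So 271×-324 ≡ 1 (mod 1033), and -324 mod 1033 = 709.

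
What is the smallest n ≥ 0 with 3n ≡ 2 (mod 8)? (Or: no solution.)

6

gcd(8, 3) = 1.
1 divides 2, so solutions exist.
By Bézout, 3*(3) + 8*(-1) = 1.
So 3*(3) ≡ 1 (mod 8); multiply by 2: n ≡ 6 (mod 8).
Smallest nonnegative: n = 6 mod 8 = 6.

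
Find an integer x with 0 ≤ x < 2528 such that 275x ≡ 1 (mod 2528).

763

gcd(2528, 275) = 1  (2528 = 9·275 + 53, 275 = 5·53 + 10, 53 = 5·10 + 3, 10 = 3·3 + 1, 3 = 3·1).
Back-substituting, 275·(763) + 2528·(-83) = 1.
So 275·763 ≡ 1 (mod 2528), and 763 mod 2528 = 763.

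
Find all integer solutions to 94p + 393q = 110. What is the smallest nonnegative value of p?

gcd(393, 94):
  393 = 4·94 + 17
  94 = 5·17 + 9
  17 = 1·9 + 8
  9 = 1·8 + 1
  8 = 8·1
so gcd(393, 94) = 1.
1 divides 110, so solutions exist.
Back-substitute for Bézout coefficients:
  1 = 9 - 1·8
  ... = 94·(46) + 393·(-11)
Scale by 110/1 = 110: (p₀, q₀) = (5060, -1210).
General solution: p = 5060 + 393t, q = -1210 - 94t for integer t.
p ≥ 0: smallest is 5060 mod 393 = 344 (at t = -12), with q = -82.

344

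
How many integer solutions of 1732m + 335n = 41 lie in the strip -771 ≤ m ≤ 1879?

8

gcd(1732, 335) = 1  (1732 = 5*335 + 57, 335 = 5*57 + 50, 57 = 1*50 + 7, 50 = 7*7 + 1, 7 = 7*1).
Back-substituting, 1732*(-47) + 335*(243) = 1.
Scale by 41: particular solution (-1927, 9963); reduce m mod 335: (83, -429).
General solution: m = 83 + 335t, n = -429 - 1732t for integer t.
-771 ≤ 83 + 335t ≤ 1879 gives t ∈ [-2, 5], which is 8 values.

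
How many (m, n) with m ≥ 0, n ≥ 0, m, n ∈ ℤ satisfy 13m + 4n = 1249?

gcd(13, 4) = 1  (13 = 3·4 + 1, 4 = 4·1).
Back-substituting, 13·(1) + 4·(-3) = 1.
Scale by 1249: one solution is (1249, -3747). Reduce m mod 4: (1, 309).
General: m = 1 + 4t, n = 309 - 13t.
m ≥ 0 ⇒ t ≥ 0; n ≥ 0 ⇒ t ≤ 23. So t ∈ [0, 23]: 24 solutions.

24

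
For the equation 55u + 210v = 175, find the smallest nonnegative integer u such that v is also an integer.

gcd(210, 55) = 5.
5 divides 175, so solutions exist.
By Bézout, 55·(-19) + 210·(5) = 5.
Scale by 175/5 = 35: (u₀, v₀) = (-665, 175).
General solution: u = -665 + 42t, v = 175 - 11t for integer t.
u ≥ 0: smallest is -665 mod 42 = 7 (at t = 16), with v = -1.

7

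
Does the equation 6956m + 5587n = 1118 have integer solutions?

no

gcd(6956, 5587) = 37  (6956 = 1·5587 + 1369, 5587 = 4·1369 + 111, 1369 = 12·111 + 37, 111 = 3·37).
37 does not divide 1118 (remainder 8), so no integer solutions.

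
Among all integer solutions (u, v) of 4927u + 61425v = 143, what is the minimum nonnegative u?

gcd(61425, 4927) = 13  (61425 = 12×4927 + 2301, 4927 = 2×2301 + 325, 2301 = 7×325 + 26, 325 = 12×26 + 13, 26 = 2×13).
13 divides 143, so solutions exist.
Back-substituting, 4927×(2269) + 61425×(-182) = 13.
Scale by 143/13 = 11: (u₀, v₀) = (24959, -2002).
General solution: u = 24959 + 4725t, v = -2002 - 379t for integer t.
u ≥ 0: smallest is 24959 mod 4725 = 1334 (at t = -5), with v = -107.

1334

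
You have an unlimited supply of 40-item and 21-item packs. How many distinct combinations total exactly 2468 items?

Need nonnegative integers with 40j + 21k = 2468.
gcd(40, 21) = 1, and 40·(10) + 21·(-19) = 1.
So (j₀, k₀) = (24680, -46892); general j = 24680 + 21t, k = -46892 - 40t.
j ≥ 0 ⇒ t ≥ -1175; k ≥ 0 ⇒ t ≤ -1173. That's 3 values of t.

3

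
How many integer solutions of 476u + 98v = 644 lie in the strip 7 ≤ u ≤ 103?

14

gcd(476, 98) = 14.
By Bézout, 476×(-1) + 98×(5) = 14.
Particular solution: (3, -8).
General solution: u = 3 + 7t, v = -8 - 34t for integer t.
7 ≤ 3 + 7t ≤ 103 gives t ∈ [1, 14], which is 14 values.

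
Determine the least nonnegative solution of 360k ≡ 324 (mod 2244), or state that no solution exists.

gcd(2244, 360) = 12  (2244 = 6·360 + 84, 360 = 4·84 + 24, 84 = 3·24 + 12, 24 = 2·12).
12 divides 324, so solutions exist.
Back-substituting, 360·(-81) + 2244·(13) = 12.
So 360·(-81) ≡ 12 (mod 2244); multiply by 27: k ≡ -2187 (mod 187).
Smallest nonnegative: k = -2187 mod 187 = 57.

57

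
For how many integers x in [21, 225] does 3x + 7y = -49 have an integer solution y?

30

gcd(7, 3) = 1  (7 = 2×3 + 1, 3 = 3×1).
Back-substituting, 3×(-2) + 7×(1) = 1.
Scale by -49: particular solution (98, -49); reduce x mod 7: (0, -7).
General solution: x = 0 + 7t, y = -7 - 3t for integer t.
21 ≤ 0 + 7t ≤ 225 gives t ∈ [3, 32], which is 30 values.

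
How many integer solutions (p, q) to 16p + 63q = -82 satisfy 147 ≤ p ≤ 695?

9

gcd(63, 16):
  63 = 3*16 + 15
  16 = 1*15 + 1
  15 = 15*1
so gcd(63, 16) = 1.
Back-substitute for Bézout coefficients:
  1 = 16 - 1*15
  ... = 16*(4) + 63*(-1)
Scale by -82: particular solution (-328, 82); reduce p mod 63: (50, -14).
General solution: p = 50 + 63t, q = -14 - 16t for integer t.
147 ≤ 50 + 63t ≤ 695 gives t ∈ [2, 10], which is 9 values.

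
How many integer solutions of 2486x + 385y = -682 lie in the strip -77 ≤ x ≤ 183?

gcd(2486, 385) = 11.
By Bézout, 2486·(11) + 385·(-71) = 11.
Particular solution: (18, -118).
General solution: x = 18 + 35t, y = -118 - 226t for integer t.
-77 ≤ 18 + 35t ≤ 183 gives t ∈ [-2, 4], which is 7 values.

7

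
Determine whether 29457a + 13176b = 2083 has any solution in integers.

no

gcd(29457, 13176) = 27  (29457 = 2*13176 + 3105, 13176 = 4*3105 + 756, 3105 = 4*756 + 81, 756 = 9*81 + 27, 81 = 3*27).
27 does not divide 2083 (remainder 4), so no integer solutions.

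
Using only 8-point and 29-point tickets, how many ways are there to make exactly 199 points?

Need nonnegative integers with 8j + 29k = 199.
gcd(8, 29) = 1, and 8·(11) + 29·(-3) = 1.
So (j₀, k₀) = (2189, -597); general j = 2189 + 29t, k = -597 - 8t.
j ≥ 0 ⇒ t ≥ -75; k ≥ 0 ⇒ t ≤ -75. That's 1 value of t.

1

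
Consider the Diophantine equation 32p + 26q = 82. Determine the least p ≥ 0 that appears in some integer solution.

5

gcd(32, 26) = 2  (32 = 1·26 + 6, 26 = 4·6 + 2, 6 = 3·2).
2 divides 82, so solutions exist.
Back-substituting, 32·(-4) + 26·(5) = 2.
Scale by 82/2 = 41: (p₀, q₀) = (-164, 205).
General solution: p = -164 + 13t, q = 205 - 16t for integer t.
p ≥ 0: smallest is -164 mod 13 = 5 (at t = 13), with q = -3.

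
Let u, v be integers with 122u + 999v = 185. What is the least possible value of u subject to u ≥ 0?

370

gcd(999, 122):
  999 = 8·122 + 23
  122 = 5·23 + 7
  23 = 3·7 + 2
  7 = 3·2 + 1
  2 = 2·1
so gcd(999, 122) = 1.
1 divides 185, so solutions exist.
Back-substitute for Bézout coefficients:
  1 = 7 - 3·2
  ... = 122·(434) + 999·(-53)
Scale by 185/1 = 185: (u₀, v₀) = (80290, -9805).
General solution: u = 80290 + 999t, v = -9805 - 122t for integer t.
u ≥ 0: smallest is 80290 mod 999 = 370 (at t = -80), with v = -45.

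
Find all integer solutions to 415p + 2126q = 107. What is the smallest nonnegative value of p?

323

gcd(2126, 415):
  2126 = 5×415 + 51
  415 = 8×51 + 7
  51 = 7×7 + 2
  7 = 3×2 + 1
  2 = 2×1
so gcd(2126, 415) = 1.
1 divides 107, so solutions exist.
Back-substitute for Bézout coefficients:
  1 = 7 - 3×2
  ... = 415×(917) + 2126×(-179)
Scale by 107/1 = 107: (p₀, q₀) = (98119, -19153).
General solution: p = 98119 + 2126t, q = -19153 - 415t for integer t.
p ≥ 0: smallest is 98119 mod 2126 = 323 (at t = -46), with q = -63.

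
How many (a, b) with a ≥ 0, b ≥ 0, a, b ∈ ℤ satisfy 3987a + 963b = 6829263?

gcd(3987, 963):
  3987 = 4×963 + 135
  963 = 7×135 + 18
  135 = 7×18 + 9
  18 = 2×9
so gcd(3987, 963) = 9.
Back-substitute for Bézout coefficients:
  9 = 135 - 7×18
  ... = 3987×(50) + 963×(-207)
Scale by 758807: one solution is (37940350, -157073049). Reduce a mod 107: (76, 6777).
General: a = 76 + 107t, b = 6777 - 443t.
a ≥ 0 ⇒ t ≥ 0; b ≥ 0 ⇒ t ≤ 15. So t ∈ [0, 15]: 16 solutions.

16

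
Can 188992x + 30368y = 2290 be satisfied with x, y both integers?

no

gcd(188992, 30368) = 32.
32 does not divide 2290 (remainder 18), so no integer solutions.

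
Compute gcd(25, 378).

1

gcd(378, 25):
  378 = 15×25 + 3
  25 = 8×3 + 1
  3 = 3×1
so gcd(378, 25) = 1.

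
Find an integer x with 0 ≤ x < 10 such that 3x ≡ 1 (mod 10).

7

gcd(10, 3) = 1  (10 = 3*3 + 1, 3 = 3*1).
Back-substituting, 3*(-3) + 10*(1) = 1.
So 3*-3 ≡ 1 (mod 10), and -3 mod 10 = 7.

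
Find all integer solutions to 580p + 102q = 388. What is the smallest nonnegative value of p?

7

gcd(580, 102) = 2.
2 divides 388, so solutions exist.
By Bézout, 580×(-16) + 102×(91) = 2.
Scale by 388/2 = 194: (p₀, q₀) = (-3104, 17654).
General solution: p = -3104 + 51t, q = 17654 - 290t for integer t.
p ≥ 0: smallest is -3104 mod 51 = 7 (at t = 61), with q = -36.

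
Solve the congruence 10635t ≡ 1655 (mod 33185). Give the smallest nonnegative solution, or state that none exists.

1785

gcd(33185, 10635) = 5.
5 divides 1655, so solutions exist.
By Bézout, 10635*(-2100) + 33185*(673) = 5.
So 10635*(-2100) ≡ 5 (mod 33185); multiply by 331: t ≡ -695100 (mod 6637).
Smallest nonnegative: t = -695100 mod 6637 = 1785.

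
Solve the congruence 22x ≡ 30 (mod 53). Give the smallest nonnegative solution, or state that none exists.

gcd(53, 22):
  53 = 2×22 + 9
  22 = 2×9 + 4
  9 = 2×4 + 1
  4 = 4×1
so gcd(53, 22) = 1.
1 divides 30, so solutions exist.
Back-substitute for Bézout coefficients:
  1 = 9 - 2×4
  ... = 22×(-12) + 53×(5)
So 22×(-12) ≡ 1 (mod 53); multiply by 30: x ≡ -360 (mod 53).
Smallest nonnegative: x = -360 mod 53 = 11.

11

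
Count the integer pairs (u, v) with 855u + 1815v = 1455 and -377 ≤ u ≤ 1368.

14

gcd(1815, 855):
  1815 = 2·855 + 105
  855 = 8·105 + 15
  105 = 7·15
so gcd(1815, 855) = 15.
Back-substitute for Bézout coefficients:
  15 = 855 - 8·105
  ... = 855·(17) + 1815·(-8)
Scale by 97: particular solution (1649, -776); reduce u mod 121: (76, -35).
General solution: u = 76 + 121t, v = -35 - 57t for integer t.
-377 ≤ 76 + 121t ≤ 1368 gives t ∈ [-3, 10], which is 14 values.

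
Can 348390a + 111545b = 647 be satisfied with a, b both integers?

no

gcd(348390, 111545) = 35.
35 does not divide 647 (remainder 17), so no integer solutions.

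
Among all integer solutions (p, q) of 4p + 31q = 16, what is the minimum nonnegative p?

4

gcd(31, 4):
  31 = 7×4 + 3
  4 = 1×3 + 1
  3 = 3×1
so gcd(31, 4) = 1.
1 divides 16, so solutions exist.
Back-substitute for Bézout coefficients:
  1 = 4 - 1×3
  ... = 4×(8) + 31×(-1)
Scale by 16/1 = 16: (p₀, q₀) = (128, -16).
General solution: p = 128 + 31t, q = -16 - 4t for integer t.
p ≥ 0: smallest is 128 mod 31 = 4 (at t = -4), with q = 0.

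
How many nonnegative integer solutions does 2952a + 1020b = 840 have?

0

gcd(2952, 1020) = 12  (2952 = 2×1020 + 912, 1020 = 1×912 + 108, 912 = 8×108 + 48, 108 = 2×48 + 12, 48 = 4×12).
Back-substituting, 2952×(-19) + 1020×(55) = 12.
Scale by 70: one solution is (-1330, 3850). Reduce a mod 85: (30, -86).
General: a = 30 + 85t, b = -86 - 246t.
a ≥ 0 ⇒ t ≥ 0; b ≥ 0 ⇒ t ≤ -1. So t ∈ [0, -1]: 0 solutions.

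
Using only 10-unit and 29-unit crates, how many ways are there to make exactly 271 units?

1

Need nonnegative integers with 10j + 29k = 271.
gcd(10, 29) = 1, and 10·(3) + 29·(-1) = 1.
So (j₀, k₀) = (813, -271); general j = 813 + 29t, k = -271 - 10t.
j ≥ 0 ⇒ t ≥ -28; k ≥ 0 ⇒ t ≤ -28. That's 1 value of t.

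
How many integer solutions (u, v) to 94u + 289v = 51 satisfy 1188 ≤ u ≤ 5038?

gcd(289, 94) = 1.
By Bézout, 94·(-83) + 289·(27) = 1.
Particular solution: (102, -33).
General solution: u = 102 + 289t, v = -33 - 94t for integer t.
1188 ≤ 102 + 289t ≤ 5038 gives t ∈ [4, 17], which is 14 values.

14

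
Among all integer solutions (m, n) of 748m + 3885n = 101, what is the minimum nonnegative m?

gcd(3885, 748) = 1.
1 divides 101, so solutions exist.
By Bézout, 748·(-1688) + 3885·(325) = 1.
Scale by 101/1 = 101: (m₀, n₀) = (-170488, 32825).
General solution: m = -170488 + 3885t, n = 32825 - 748t for integer t.
m ≥ 0: smallest is -170488 mod 3885 = 452 (at t = 44), with n = -87.

452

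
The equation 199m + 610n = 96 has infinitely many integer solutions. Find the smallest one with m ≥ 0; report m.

gcd(610, 199) = 1  (610 = 3×199 + 13, 199 = 15×13 + 4, 13 = 3×4 + 1, 4 = 4×1).
1 divides 96, so solutions exist.
Back-substituting, 199×(-141) + 610×(46) = 1.
Scale by 96/1 = 96: (m₀, n₀) = (-13536, 4416).
General solution: m = -13536 + 610t, n = 4416 - 199t for integer t.
m ≥ 0: smallest is -13536 mod 610 = 494 (at t = 23), with n = -161.

494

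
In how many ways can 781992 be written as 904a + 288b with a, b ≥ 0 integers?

gcd(904, 288) = 8  (904 = 3·288 + 40, 288 = 7·40 + 8, 40 = 5·8).
Back-substituting, 904·(-7) + 288·(22) = 8.
Scale by 97749: one solution is (-684243, 2150478). Reduce a mod 36: (9, 2687).
General: a = 9 + 36t, b = 2687 - 113t.
a ≥ 0 ⇒ t ≥ 0; b ≥ 0 ⇒ t ≤ 23. So t ∈ [0, 23]: 24 solutions.

24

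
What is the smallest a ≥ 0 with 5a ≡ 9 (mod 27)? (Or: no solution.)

gcd(27, 5):
  27 = 5·5 + 2
  5 = 2·2 + 1
  2 = 2·1
so gcd(27, 5) = 1.
1 divides 9, so solutions exist.
Back-substitute for Bézout coefficients:
  1 = 5 - 2·2
  ... = 5·(11) + 27·(-2)
So 5·(11) ≡ 1 (mod 27); multiply by 9: a ≡ 99 (mod 27).
Smallest nonnegative: a = 99 mod 27 = 18.

18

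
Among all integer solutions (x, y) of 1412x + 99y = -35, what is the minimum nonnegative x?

gcd(1412, 99) = 1.
1 divides -35, so solutions exist.
By Bézout, 1412·(-19) + 99·(271) = 1.
Scale by -35/1 = -35: (x₀, y₀) = (665, -9485).
General solution: x = 665 + 99t, y = -9485 - 1412t for integer t.
x ≥ 0: smallest is 665 mod 99 = 71 (at t = -6), with y = -1013.

71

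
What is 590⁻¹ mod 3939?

gcd(3939, 590) = 1  (3939 = 6×590 + 399, 590 = 1×399 + 191, 399 = 2×191 + 17, 191 = 11×17 + 4, 17 = 4×4 + 1, 4 = 4×1).
Back-substituting, 590×(-928) + 3939×(139) = 1.
So 590×-928 ≡ 1 (mod 3939), and -928 mod 3939 = 3011.

3011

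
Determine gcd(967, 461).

1

gcd(967, 461):
  967 = 2·461 + 45
  461 = 10·45 + 11
  45 = 4·11 + 1
  11 = 11·1
so gcd(967, 461) = 1.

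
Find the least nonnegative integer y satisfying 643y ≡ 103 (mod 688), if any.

13

gcd(688, 643) = 1.
1 divides 103, so solutions exist.
By Bézout, 643·(107) + 688·(-100) = 1.
So 643·(107) ≡ 1 (mod 688); multiply by 103: y ≡ 11021 (mod 688).
Smallest nonnegative: y = 11021 mod 688 = 13.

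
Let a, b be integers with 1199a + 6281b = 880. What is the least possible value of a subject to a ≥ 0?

gcd(6281, 1199) = 11.
11 divides 880, so solutions exist.
By Bézout, 1199*(-110) + 6281*(21) = 11.
Scale by 880/11 = 80: (a₀, b₀) = (-8800, 1680).
General solution: a = -8800 + 571t, b = 1680 - 109t for integer t.
a ≥ 0: smallest is -8800 mod 571 = 336 (at t = 16), with b = -64.

336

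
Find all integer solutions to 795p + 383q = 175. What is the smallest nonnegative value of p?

323

gcd(795, 383) = 1  (795 = 2×383 + 29, 383 = 13×29 + 6, 29 = 4×6 + 5, 6 = 1×5 + 1, 5 = 5×1).
1 divides 175, so solutions exist.
Back-substituting, 795×(-66) + 383×(137) = 1.
Scale by 175/1 = 175: (p₀, q₀) = (-11550, 23975).
General solution: p = -11550 + 383t, q = 23975 - 795t for integer t.
p ≥ 0: smallest is -11550 mod 383 = 323 (at t = 31), with q = -670.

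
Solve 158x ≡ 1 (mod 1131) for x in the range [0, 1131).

gcd(1131, 158) = 1  (1131 = 7·158 + 25, 158 = 6·25 + 8, 25 = 3·8 + 1, 8 = 8·1).
Back-substituting, 158·(-136) + 1131·(19) = 1.
So 158·-136 ≡ 1 (mod 1131), and -136 mod 1131 = 995.

995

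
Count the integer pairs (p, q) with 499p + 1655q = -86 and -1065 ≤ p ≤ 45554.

gcd(1655, 499) = 1.
By Bézout, 499*(199) + 1655*(-60) = 1.
Particular solution: (1091, -329).
General solution: p = 1091 + 1655t, q = -329 - 499t for integer t.
-1065 ≤ 1091 + 1655t ≤ 45554 gives t ∈ [-1, 26], which is 28 values.

28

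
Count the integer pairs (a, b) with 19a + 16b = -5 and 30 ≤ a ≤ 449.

26

gcd(19, 16):
  19 = 1×16 + 3
  16 = 5×3 + 1
  3 = 3×1
so gcd(19, 16) = 1.
Back-substitute for Bézout coefficients:
  1 = 16 - 5×3
  ... = 19×(-5) + 16×(6)
Scale by -5: particular solution (25, -30); reduce a mod 16: (9, -11).
General solution: a = 9 + 16t, b = -11 - 19t for integer t.
30 ≤ 9 + 16t ≤ 449 gives t ∈ [2, 27], which is 26 values.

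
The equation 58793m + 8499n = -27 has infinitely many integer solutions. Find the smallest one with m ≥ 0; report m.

1542

gcd(58793, 8499):
  58793 = 6×8499 + 7799
  8499 = 1×7799 + 700
  7799 = 11×700 + 99
  700 = 7×99 + 7
  99 = 14×7 + 1
  7 = 7×1
so gcd(58793, 8499) = 1.
1 divides -27, so solutions exist.
Back-substitute for Bézout coefficients:
  1 = 99 - 14×7
  ... = 58793×(1202) + 8499×(-8315)
Scale by -27/1 = -27: (m₀, n₀) = (-32454, 224505).
General solution: m = -32454 + 8499t, n = 224505 - 58793t for integer t.
m ≥ 0: smallest is -32454 mod 8499 = 1542 (at t = 4), with n = -10667.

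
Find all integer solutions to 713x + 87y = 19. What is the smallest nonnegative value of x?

83

gcd(713, 87) = 1  (713 = 8×87 + 17, 87 = 5×17 + 2, 17 = 8×2 + 1, 2 = 2×1).
1 divides 19, so solutions exist.
Back-substituting, 713×(41) + 87×(-336) = 1.
Scale by 19/1 = 19: (x₀, y₀) = (779, -6384).
General solution: x = 779 + 87t, y = -6384 - 713t for integer t.
x ≥ 0: smallest is 779 mod 87 = 83 (at t = -8), with y = -680.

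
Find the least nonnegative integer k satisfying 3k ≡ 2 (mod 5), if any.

gcd(5, 3) = 1.
1 divides 2, so solutions exist.
By Bézout, 3·(2) + 5·(-1) = 1.
So 3·(2) ≡ 1 (mod 5); multiply by 2: k ≡ 4 (mod 5).
Smallest nonnegative: k = 4 mod 5 = 4.

4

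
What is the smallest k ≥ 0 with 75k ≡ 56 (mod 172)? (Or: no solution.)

120

gcd(172, 75):
  172 = 2·75 + 22
  75 = 3·22 + 9
  22 = 2·9 + 4
  9 = 2·4 + 1
  4 = 4·1
so gcd(172, 75) = 1.
1 divides 56, so solutions exist.
Back-substitute for Bézout coefficients:
  1 = 9 - 2·4
  ... = 75·(39) + 172·(-17)
So 75·(39) ≡ 1 (mod 172); multiply by 56: k ≡ 2184 (mod 172).
Smallest nonnegative: k = 2184 mod 172 = 120.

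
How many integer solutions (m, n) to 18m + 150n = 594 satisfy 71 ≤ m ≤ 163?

4

gcd(150, 18):
  150 = 8*18 + 6
  18 = 3*6
so gcd(150, 18) = 6.
Back-substitute for Bézout coefficients:
  6 = 150 - 8*18
  ... = 18*(-8) + 150*(1)
Scale by 99: particular solution (-792, 99); reduce m mod 25: (8, 3).
General solution: m = 8 + 25t, n = 3 - 3t for integer t.
71 ≤ 8 + 25t ≤ 163 gives t ∈ [3, 6], which is 4 values.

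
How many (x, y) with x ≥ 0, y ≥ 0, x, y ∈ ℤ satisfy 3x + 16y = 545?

11

gcd(16, 3) = 1.
By Bézout, 3*(-5) + 16*(1) = 1.
One solution: (11, 32).
General: x = 11 + 16t, y = 32 - 3t.
x ≥ 0 ⇒ t ≥ 0; y ≥ 0 ⇒ t ≤ 10. So t ∈ [0, 10]: 11 solutions.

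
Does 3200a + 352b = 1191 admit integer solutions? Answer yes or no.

no

gcd(3200, 352):
  3200 = 9*352 + 32
  352 = 11*32
so gcd(3200, 352) = 32.
32 does not divide 1191 (remainder 7), so no integer solutions.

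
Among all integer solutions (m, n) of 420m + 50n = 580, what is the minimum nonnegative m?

gcd(420, 50) = 10  (420 = 8×50 + 20, 50 = 2×20 + 10, 20 = 2×10).
10 divides 580, so solutions exist.
Back-substituting, 420×(-2) + 50×(17) = 10.
Scale by 580/10 = 58: (m₀, n₀) = (-116, 986).
General solution: m = -116 + 5t, n = 986 - 42t for integer t.
m ≥ 0: smallest is -116 mod 5 = 4 (at t = 24), with n = -22.

4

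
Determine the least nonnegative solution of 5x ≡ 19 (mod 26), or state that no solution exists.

9

gcd(26, 5) = 1.
1 divides 19, so solutions exist.
By Bézout, 5*(-5) + 26*(1) = 1.
So 5*(-5) ≡ 1 (mod 26); multiply by 19: x ≡ -95 (mod 26).
Smallest nonnegative: x = -95 mod 26 = 9.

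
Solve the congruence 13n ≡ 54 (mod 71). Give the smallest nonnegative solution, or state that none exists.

gcd(71, 13):
  71 = 5·13 + 6
  13 = 2·6 + 1
  6 = 6·1
so gcd(71, 13) = 1.
1 divides 54, so solutions exist.
Back-substitute for Bézout coefficients:
  1 = 13 - 2·6
  ... = 13·(11) + 71·(-2)
So 13·(11) ≡ 1 (mod 71); multiply by 54: n ≡ 594 (mod 71).
Smallest nonnegative: n = 594 mod 71 = 26.

26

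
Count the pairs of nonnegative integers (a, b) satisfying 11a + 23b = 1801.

7

gcd(23, 11) = 1  (23 = 2·11 + 1, 11 = 11·1).
Back-substituting, 11·(-2) + 23·(1) = 1.
Scale by 1801: one solution is (-3602, 1801). Reduce a mod 23: (9, 74).
General: a = 9 + 23t, b = 74 - 11t.
a ≥ 0 ⇒ t ≥ 0; b ≥ 0 ⇒ t ≤ 6. So t ∈ [0, 6]: 7 solutions.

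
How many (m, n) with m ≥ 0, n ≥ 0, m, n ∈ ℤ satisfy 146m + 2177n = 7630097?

24

gcd(2177, 146):
  2177 = 14·146 + 133
  146 = 1·133 + 13
  133 = 10·13 + 3
  13 = 4·3 + 1
  3 = 3·1
so gcd(2177, 146) = 1.
Back-substitute for Bézout coefficients:
  1 = 13 - 4·3
  ... = 146·(671) + 2177·(-45)
Scale by 7630097: one solution is (5119795087, -343354365). Reduce m mod 2177: (505, 3471).
General: m = 505 + 2177t, n = 3471 - 146t.
m ≥ 0 ⇒ t ≥ 0; n ≥ 0 ⇒ t ≤ 23. So t ∈ [0, 23]: 24 solutions.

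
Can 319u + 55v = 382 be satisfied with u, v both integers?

no

gcd(319, 55):
  319 = 5*55 + 44
  55 = 1*44 + 11
  44 = 4*11
so gcd(319, 55) = 11.
11 does not divide 382 (remainder 8), so no integer solutions.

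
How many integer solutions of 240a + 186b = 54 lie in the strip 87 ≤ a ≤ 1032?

31

gcd(240, 186):
  240 = 1·186 + 54
  186 = 3·54 + 24
  54 = 2·24 + 6
  24 = 4·6
so gcd(240, 186) = 6.
Back-substitute for Bézout coefficients:
  6 = 54 - 2·24
  ... = 240·(7) + 186·(-9)
Scale by 9: particular solution (63, -81); reduce a mod 31: (1, -1).
General solution: a = 1 + 31t, b = -1 - 40t for integer t.
87 ≤ 1 + 31t ≤ 1032 gives t ∈ [3, 33], which is 31 values.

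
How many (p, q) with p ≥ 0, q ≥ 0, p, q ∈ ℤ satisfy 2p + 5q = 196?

gcd(5, 2):
  5 = 2×2 + 1
  2 = 2×1
so gcd(5, 2) = 1.
Back-substitute for Bézout coefficients:
  1 = 5 - 2×2
  ... = 2×(-2) + 5×(1)
Scale by 196: one solution is (-392, 196). Reduce p mod 5: (3, 38).
General: p = 3 + 5t, q = 38 - 2t.
p ≥ 0 ⇒ t ≥ 0; q ≥ 0 ⇒ t ≤ 19. So t ∈ [0, 19]: 20 solutions.

20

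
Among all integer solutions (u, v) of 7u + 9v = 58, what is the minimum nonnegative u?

7

gcd(9, 7):
  9 = 1*7 + 2
  7 = 3*2 + 1
  2 = 2*1
so gcd(9, 7) = 1.
1 divides 58, so solutions exist.
Back-substitute for Bézout coefficients:
  1 = 7 - 3*2
  ... = 7*(4) + 9*(-3)
Scale by 58/1 = 58: (u₀, v₀) = (232, -174).
General solution: u = 232 + 9t, v = -174 - 7t for integer t.
u ≥ 0: smallest is 232 mod 9 = 7 (at t = -25), with v = 1.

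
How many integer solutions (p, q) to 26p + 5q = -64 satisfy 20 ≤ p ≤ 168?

30

gcd(26, 5):
  26 = 5×5 + 1
  5 = 5×1
so gcd(26, 5) = 1.
Back-substitute for Bézout coefficients:
  1 = 26 - 5×5
  ... = 26×(1) + 5×(-5)
Scale by -64: particular solution (-64, 320); reduce p mod 5: (1, -18).
General solution: p = 1 + 5t, q = -18 - 26t for integer t.
20 ≤ 1 + 5t ≤ 168 gives t ∈ [4, 33], which is 30 values.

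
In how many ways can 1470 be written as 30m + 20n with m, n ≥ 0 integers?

gcd(30, 20) = 10.
By Bézout, 30*(1) + 20*(-1) = 10.
One solution: (1, 72).
General: m = 1 + 2t, n = 72 - 3t.
m ≥ 0 ⇒ t ≥ 0; n ≥ 0 ⇒ t ≤ 24. So t ∈ [0, 24]: 25 solutions.

25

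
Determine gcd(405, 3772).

1

gcd(3772, 405) = 1  (3772 = 9·405 + 127, 405 = 3·127 + 24, 127 = 5·24 + 7, 24 = 3·7 + 3, 7 = 2·3 + 1, 3 = 3·1).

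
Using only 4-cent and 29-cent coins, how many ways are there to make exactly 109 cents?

1

Need nonnegative integers with 4j + 29k = 109.
gcd(4, 29) = 1, and 4·(-7) + 29·(1) = 1.
So (j₀, k₀) = (-763, 109); general j = -763 + 29t, k = 109 - 4t.
j ≥ 0 ⇒ t ≥ 27; k ≥ 0 ⇒ t ≤ 27. That's 1 value of t.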